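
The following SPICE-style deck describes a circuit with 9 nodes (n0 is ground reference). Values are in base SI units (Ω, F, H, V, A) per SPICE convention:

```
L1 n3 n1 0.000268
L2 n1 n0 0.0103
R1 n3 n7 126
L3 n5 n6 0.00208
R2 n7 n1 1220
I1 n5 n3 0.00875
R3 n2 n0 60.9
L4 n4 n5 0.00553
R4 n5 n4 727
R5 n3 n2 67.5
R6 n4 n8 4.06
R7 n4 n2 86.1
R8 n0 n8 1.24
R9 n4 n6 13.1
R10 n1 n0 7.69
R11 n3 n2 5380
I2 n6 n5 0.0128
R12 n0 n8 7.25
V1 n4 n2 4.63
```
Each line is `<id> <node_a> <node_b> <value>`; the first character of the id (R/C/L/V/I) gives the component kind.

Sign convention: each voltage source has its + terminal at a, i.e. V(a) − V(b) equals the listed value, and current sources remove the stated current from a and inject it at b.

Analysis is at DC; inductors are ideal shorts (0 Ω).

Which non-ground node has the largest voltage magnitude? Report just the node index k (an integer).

2

MNA unknowns: 8 node voltages V₁..V_8 plus 5 source currents (L1, L2, L3, L4, V1)
L1: row V3−V1=0, i_L1 at 3,1
L2: row V1−V0=0, i_L2 at 1,0
R1: Y=0.007937 on G[3,7]
L3: row V5−V6=0, i_L3 at 5,6
R2: Y=0.0008197 on G[7,1]
I1: z[5]−=0.00875, z[3]+=0.00875
R3: Y=0.01642 on G[2,0]
L4: row V4−V5=0, i_L4 at 4,5
R4: Y=0.001376 on G[5,4]
R5: Y=0.01481 on G[3,2]
R6: Y=0.2463 on G[4,8]
R7: Y=0.01161 on G[4,2]
R8: Y=0.8065 on G[0,8]
R9: Y=0.07634 on G[4,6]
R10: Y=0.1300 on G[1,0]
R11: Y=0.0001859 on G[3,2]
I2: z[6]−=0.0128, z[5]+=0.0128
R12: Y=0.1379 on G[0,8]
V1: row V4−V2=4.63, i_V1 at 4,2
solve → V1=0.000, V2=-4.027, V3=0.000, V4=0.6029, V5=0.6029, V6=0.6029, V7=0.000, V8=0.1247
aux → i_L1=-0.05166, i_L2=-0.05166, i_L3=0.01280, i_L4=0.008750, i_V1=-0.1803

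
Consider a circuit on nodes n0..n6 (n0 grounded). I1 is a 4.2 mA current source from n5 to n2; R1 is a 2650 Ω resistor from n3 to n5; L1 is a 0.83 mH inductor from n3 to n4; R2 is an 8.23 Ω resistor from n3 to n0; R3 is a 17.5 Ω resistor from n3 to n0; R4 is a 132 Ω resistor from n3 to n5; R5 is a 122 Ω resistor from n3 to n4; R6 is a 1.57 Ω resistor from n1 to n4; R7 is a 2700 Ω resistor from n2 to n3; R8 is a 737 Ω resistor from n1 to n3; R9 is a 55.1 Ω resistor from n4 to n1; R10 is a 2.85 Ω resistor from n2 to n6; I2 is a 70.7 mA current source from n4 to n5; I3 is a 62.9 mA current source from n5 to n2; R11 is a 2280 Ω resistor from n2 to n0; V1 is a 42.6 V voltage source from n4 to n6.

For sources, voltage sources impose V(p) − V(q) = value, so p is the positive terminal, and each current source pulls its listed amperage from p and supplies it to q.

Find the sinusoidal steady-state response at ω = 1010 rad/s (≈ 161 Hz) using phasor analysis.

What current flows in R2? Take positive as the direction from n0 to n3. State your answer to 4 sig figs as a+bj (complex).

-0.01259+7.611e-06j A

Element admittances at ω=1010 rad/s:
  I1: injects 0.0042 A into n2 (from n5)
  Y(R1) = 0.0003774+0.000j S between n3,n5
  Y(L1) = 0.000-1.193j S between n3,n4
  Y(R2) = 0.1215+0.000j S between n3,n0
  Y(R3) = 0.05714+0.000j S between n3,n0
  Y(R4) = 0.007576+0.000j S between n3,n5
  Y(R5) = 0.008197+0.000j S between n3,n4
  Y(R6) = 0.6369+0.000j S between n1,n4
  Y(R7) = 0.0003704+0.000j S between n2,n3
  Y(R8) = 0.001357+0.000j S between n1,n3
  Y(R9) = 0.01815+0.000j S between n4,n1
  Y(R10) = 0.3509+0.000j S between n2,n6
  I2: injects 0.0707 A into n5 (from n4)
  I3: injects 0.0629 A into n2 (from n5)
  Y(R11) = 0.0004386+0.000j S between n2,n0
  V1: constraint V(n4)−V(n6) = 42.6
Assemble and solve the 7×7 MNA system:
  V(n1)=0.1038+0.02552j  V(n2)=-42.21+0.02551j  V(n3)=0.1036-6.264e-05j  V(n4)=0.1038+0.02557j  V(n5)=0.5563-6.264e-05j  V(n6)=-42.50+0.02557j
  i(V1)=-0.1013+2.066e-05j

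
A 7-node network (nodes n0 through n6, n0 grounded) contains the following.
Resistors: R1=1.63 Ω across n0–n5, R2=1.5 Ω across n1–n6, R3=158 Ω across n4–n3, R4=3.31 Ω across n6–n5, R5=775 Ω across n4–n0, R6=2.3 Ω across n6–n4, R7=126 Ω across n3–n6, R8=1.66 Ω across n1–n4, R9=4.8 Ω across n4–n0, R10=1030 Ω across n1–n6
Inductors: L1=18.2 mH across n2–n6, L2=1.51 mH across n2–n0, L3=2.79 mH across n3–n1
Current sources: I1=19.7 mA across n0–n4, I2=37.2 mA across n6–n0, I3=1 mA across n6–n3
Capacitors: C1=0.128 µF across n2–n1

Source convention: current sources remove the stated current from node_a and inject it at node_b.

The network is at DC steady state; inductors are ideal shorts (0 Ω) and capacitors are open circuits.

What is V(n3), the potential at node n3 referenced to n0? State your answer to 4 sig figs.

0.01069 V

Apply KCL at each of the 6 non-ground nodes and solve the resulting linear system.
Node n1: branches {R2, L3, R8, C1, R10} → V_1 = 0.01069
Node n2: branches {L1, L2, C1} → V_2 = 0.000
Node n3: branches {R3, L3, R7, I3} → V_3 = 0.01069
Node n4: branches {R3, R5, R6, R8, I1, R9} → V_4 = 0.02091
Node n5: branches {R1, R4} → V_5 = 0.000
Node n6: branches {L1, R2, R4, R6, R7, I2, R10, I3} → V_6 = 0.000
Source currents: i(L1)=0.02188, i(L2)=-0.02188, i(L3)=0.0009798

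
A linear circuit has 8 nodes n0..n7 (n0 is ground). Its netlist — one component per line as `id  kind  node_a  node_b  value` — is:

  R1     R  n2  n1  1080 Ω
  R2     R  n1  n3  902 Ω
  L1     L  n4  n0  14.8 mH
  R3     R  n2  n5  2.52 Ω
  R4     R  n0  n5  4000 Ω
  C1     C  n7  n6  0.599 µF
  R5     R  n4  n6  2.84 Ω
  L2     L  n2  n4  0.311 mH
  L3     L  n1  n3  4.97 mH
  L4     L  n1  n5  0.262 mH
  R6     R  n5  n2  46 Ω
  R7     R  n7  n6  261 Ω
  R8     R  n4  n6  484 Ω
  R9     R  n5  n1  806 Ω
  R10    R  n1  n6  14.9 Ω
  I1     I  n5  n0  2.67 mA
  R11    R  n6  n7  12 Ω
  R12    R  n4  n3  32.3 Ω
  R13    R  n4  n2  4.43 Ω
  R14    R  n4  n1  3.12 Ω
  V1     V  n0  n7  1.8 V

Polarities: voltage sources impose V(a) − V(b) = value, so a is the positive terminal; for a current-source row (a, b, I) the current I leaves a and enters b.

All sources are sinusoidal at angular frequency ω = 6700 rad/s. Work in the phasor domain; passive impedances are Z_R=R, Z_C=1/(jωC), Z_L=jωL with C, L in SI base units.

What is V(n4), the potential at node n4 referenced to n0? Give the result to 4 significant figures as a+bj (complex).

-1.804-0.2516j V

Element admittances at ω=6700 rad/s:
  Y(R1) = 0.0009259+0.000j S between n2,n1
  Y(R2) = 0.001109+0.000j S between n1,n3
  Y(L1) = 0.000-0.01008j S between n4,n0
  Y(R3) = 0.3968+0.000j S between n2,n5
  Y(R4) = 0.0002500+0.000j S between n0,n5
  Y(C1) = 0.000+0.004013j S between n7,n6
  Y(R5) = 0.3521+0.000j S between n4,n6
  Y(L2) = 0.000-0.4799j S between n2,n4
  Y(L3) = 0.000-0.03003j S between n1,n3
  Y(L4) = 0.000-0.5697j S between n1,n5
  Y(R6) = 0.02174+0.000j S between n5,n2
  Y(R7) = 0.003831+0.000j S between n7,n6
  Y(R8) = 0.002066+0.000j S between n4,n6
  Y(R9) = 0.001241+0.000j S between n5,n1
  Y(R10) = 0.06711+0.000j S between n1,n6
  I1: injects 0.00267 A into n0 (from n5)
  Y(R11) = 0.08333+0.000j S between n6,n7
  Y(R12) = 0.03096+0.000j S between n4,n3
  Y(R13) = 0.2257+0.000j S between n4,n2
  Y(R14) = 0.3205+0.000j S between n4,n1
  V1: constraint V(n0)−V(n7) = 1.8
Assemble and solve the 8×8 MNA system:
  V(n1)=-1.809-0.2466j  V(n2)=-1.806-0.2518j  V(n3)=-1.804-0.2469j  V(n4)=-1.804-0.2516j  V(n5)=-1.808-0.2496j  V(n6)=-1.806-0.2078j  V(n7)=-1.800+0.000j
  i(V1)=-0.0003194+0.01813j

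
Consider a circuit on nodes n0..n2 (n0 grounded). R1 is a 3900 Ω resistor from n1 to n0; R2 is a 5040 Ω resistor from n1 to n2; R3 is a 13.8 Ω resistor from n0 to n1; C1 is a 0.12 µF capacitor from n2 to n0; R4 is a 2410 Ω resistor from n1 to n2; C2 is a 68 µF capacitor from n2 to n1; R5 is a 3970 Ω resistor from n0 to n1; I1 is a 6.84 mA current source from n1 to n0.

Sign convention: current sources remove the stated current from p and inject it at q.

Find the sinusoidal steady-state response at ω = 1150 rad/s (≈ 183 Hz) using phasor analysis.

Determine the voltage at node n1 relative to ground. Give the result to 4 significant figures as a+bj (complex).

-0.09373+0.0001770j V

Apply KCL at each of the 2 non-ground nodes and solve the resulting linear system.
Node n1: branches {R1, R2, R3, R4, C2, R5, I1} → V_1 = -0.09373+0.0001770j
Node n2: branches {R2, C1, R4, C2} → V_2 = -0.09357+0.0001779j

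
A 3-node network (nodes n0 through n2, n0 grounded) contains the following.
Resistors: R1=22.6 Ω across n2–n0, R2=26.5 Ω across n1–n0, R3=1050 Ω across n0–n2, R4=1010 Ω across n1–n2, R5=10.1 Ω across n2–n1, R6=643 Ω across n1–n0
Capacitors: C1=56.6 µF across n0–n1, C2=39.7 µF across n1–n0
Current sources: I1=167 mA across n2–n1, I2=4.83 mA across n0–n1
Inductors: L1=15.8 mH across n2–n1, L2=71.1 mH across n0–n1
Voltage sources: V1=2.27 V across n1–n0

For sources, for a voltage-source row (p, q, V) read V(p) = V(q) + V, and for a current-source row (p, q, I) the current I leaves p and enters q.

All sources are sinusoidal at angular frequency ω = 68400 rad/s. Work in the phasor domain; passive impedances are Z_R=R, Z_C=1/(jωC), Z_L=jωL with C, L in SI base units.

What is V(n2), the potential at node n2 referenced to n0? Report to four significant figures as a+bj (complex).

MNA unknowns: 2 node voltages V₁..V_2 plus 1 source current (V1)
R1: Y=0.04425+0.000j on G[2,0]
C1: Y=0.000+3.871j on G[0,1]
R2: Y=0.03774+0.000j on G[1,0]
I1: z[2]−=0.167, z[1]+=0.167
I2: z[0]−=0.00483, z[1]+=0.00483
R3: Y=0.0009524+0.000j on G[0,2]
R4: Y=0.0009901+0.000j on G[1,2]
R5: Y=0.09901+0.000j on G[2,1]
L1: Y=0.000-0.0009253j on G[2,1]
C2: Y=0.000+2.715j on G[1,0]
L2: Y=0.000-0.0002056j on G[0,1]
R6: Y=0.001555+0.000j on G[1,0]
V1: row V1−V0=2.27, i_V1 at 1,0
solve → V1=2.270+0.000j, V2=0.4133-0.01183j
aux → i_V1=-0.1030-14.95j

0.4133-0.01183j V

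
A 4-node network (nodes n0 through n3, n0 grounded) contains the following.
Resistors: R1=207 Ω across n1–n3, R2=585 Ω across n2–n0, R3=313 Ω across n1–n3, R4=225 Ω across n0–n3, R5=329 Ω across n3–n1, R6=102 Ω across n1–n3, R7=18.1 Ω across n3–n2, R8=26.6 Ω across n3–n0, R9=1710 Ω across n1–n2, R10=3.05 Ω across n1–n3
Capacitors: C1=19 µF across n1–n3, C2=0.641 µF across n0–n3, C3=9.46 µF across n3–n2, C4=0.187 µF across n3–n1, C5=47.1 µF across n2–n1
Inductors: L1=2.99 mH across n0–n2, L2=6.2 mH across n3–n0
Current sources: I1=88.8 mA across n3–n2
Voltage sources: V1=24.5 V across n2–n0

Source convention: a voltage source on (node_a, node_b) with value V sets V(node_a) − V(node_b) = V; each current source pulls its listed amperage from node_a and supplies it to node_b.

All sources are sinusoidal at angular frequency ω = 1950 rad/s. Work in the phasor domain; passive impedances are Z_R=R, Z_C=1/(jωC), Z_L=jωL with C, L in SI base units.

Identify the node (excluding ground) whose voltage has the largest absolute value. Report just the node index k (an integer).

1

Element admittances at ω=1950 rad/s:
  Y(R1) = 0.004831+0.000j S between n1,n3
  Y(C1) = 0.000+0.03705j S between n1,n3
  Y(L1) = 0.000-0.1715j S between n0,n2
  Y(R2) = 0.001709+0.000j S between n2,n0
  Y(R3) = 0.003195+0.000j S between n1,n3
  Y(R4) = 0.004444+0.000j S between n0,n3
  Y(C2) = 0.000+0.001250j S between n0,n3
  Y(R5) = 0.003040+0.000j S between n3,n1
  Y(R6) = 0.009804+0.000j S between n1,n3
  Y(C3) = 0.000+0.01845j S between n3,n2
  Y(C4) = 0.000+0.0003647j S between n3,n1
  Y(L2) = 0.000-0.08271j S between n3,n0
  I1: injects 0.0888 A into n2 (from n3)
  Y(R7) = 0.05525+0.000j S between n3,n2
  Y(R8) = 0.03759+0.000j S between n3,n0
  Y(R9) = 0.0005848+0.000j S between n1,n2
  Y(C5) = 0.000+0.09184j S between n2,n1
  Y(R10) = 0.3279+0.000j S between n1,n3
  V1: constraint V(n2)−V(n0) = 24.5
Assemble and solve the 4×4 MNA system:
  V(n1)=22.88+17.76j  V(n2)=24.50+0.000j  V(n3)=18.21+17.86j
  i(V1)=-2.263+4.934j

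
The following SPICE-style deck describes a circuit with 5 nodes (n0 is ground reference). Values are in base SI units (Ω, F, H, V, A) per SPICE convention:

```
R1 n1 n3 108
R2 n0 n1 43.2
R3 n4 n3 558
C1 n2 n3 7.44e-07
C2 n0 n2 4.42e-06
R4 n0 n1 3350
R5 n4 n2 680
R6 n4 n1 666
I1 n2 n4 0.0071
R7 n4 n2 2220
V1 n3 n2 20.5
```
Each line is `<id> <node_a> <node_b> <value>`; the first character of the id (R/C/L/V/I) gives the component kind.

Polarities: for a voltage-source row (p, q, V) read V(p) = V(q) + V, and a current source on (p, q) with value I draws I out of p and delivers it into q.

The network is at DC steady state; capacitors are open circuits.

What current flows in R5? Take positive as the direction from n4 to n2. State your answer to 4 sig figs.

MNA unknowns: 4 node voltages V₁..V_4 plus 1 source current (V1)
R1: Y=0.009259 on G[1,3]
R2: Y=0.02315 on G[0,1]
R3: Y=0.001792 on G[4,3]
C1: Y=0.000 on G[2,3]
C2: Y=0.000 on G[0,2]
R4: Y=0.0002985 on G[0,1]
R5: Y=0.001471 on G[4,2]
R6: Y=0.001502 on G[4,1]
I1: z[2]−=0.0071, z[4]+=0.0071
R7: Y=0.0004505 on G[4,2]
V1: row V3−V2=20.5, i_V1 at 3,2
solve → V1=0.000, V2=-19.60, V3=0.8999, V4=-5.550
aux → i_V1=-0.01989

0.02066 A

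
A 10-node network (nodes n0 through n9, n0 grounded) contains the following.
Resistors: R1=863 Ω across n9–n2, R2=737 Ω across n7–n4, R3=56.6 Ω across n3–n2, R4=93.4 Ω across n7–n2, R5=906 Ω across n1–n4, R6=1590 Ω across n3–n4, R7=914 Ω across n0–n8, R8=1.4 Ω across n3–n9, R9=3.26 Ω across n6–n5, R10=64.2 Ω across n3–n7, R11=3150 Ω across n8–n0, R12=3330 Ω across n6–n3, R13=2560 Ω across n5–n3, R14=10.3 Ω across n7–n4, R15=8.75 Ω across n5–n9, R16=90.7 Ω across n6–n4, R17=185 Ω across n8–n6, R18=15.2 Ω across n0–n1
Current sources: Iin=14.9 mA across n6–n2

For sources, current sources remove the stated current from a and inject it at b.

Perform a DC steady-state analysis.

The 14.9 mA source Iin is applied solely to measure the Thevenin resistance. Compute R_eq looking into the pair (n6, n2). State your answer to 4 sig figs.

R_eq = 47.30 Ω

Element admittances at DC:
  Y(R1) = 0.001159 S between n9,n2
  Y(R2) = 0.001357 S between n7,n4
  Y(R3) = 0.01767 S between n3,n2
  Y(R4) = 0.01071 S between n7,n2
  Y(R5) = 0.001104 S between n1,n4
  Y(R6) = 0.0006289 S between n3,n4
  Y(R7) = 0.001094 S between n0,n8
  Y(R8) = 0.7143 S between n3,n9
  Y(R9) = 0.3067 S between n6,n5
  Y(R10) = 0.01558 S between n3,n7
  Y(R11) = 0.0003175 S between n8,n0
  Y(R12) = 0.0003003 S between n6,n3
  Y(R13) = 0.0003906 S between n5,n3
  Y(R14) = 0.09709 S between n7,n4
  Y(R15) = 0.1143 S between n5,n9
  Y(R16) = 0.01103 S between n6,n4
  Y(R17) = 0.005405 S between n8,n6
  Y(R18) = 0.06579 S between n0,n1
  Iin: injects 0.0149 A into n2 (from n6)
Assemble and solve the 9×9 MNA system:
  V(n1)=0.002039  V(n2)=0.5848  V(n3)=0.04010  V(n4)=0.1236  V(n5)=-0.08065  V(n6)=-0.1199  V(n7)=0.1528  V(n8)=-0.09505  V(n9)=0.02423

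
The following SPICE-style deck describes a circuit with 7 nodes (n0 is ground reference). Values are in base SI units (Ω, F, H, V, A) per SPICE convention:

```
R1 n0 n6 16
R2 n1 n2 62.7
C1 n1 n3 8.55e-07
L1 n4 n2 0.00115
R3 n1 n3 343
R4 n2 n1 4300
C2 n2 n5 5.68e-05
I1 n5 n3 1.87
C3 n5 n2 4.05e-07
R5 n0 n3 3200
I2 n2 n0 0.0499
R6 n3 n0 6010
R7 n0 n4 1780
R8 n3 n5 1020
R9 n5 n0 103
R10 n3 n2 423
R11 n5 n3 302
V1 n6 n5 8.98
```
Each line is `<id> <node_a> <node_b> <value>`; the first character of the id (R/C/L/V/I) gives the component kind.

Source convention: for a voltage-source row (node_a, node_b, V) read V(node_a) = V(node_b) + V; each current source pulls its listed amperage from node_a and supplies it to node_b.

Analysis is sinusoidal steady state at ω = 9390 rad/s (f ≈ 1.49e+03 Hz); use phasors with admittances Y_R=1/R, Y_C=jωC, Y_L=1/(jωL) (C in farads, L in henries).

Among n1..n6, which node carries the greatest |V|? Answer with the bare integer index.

Apply KCL at each of the 6 non-ground nodes and solve the resulting linear system.
Node n1: branches {R2, C1, R3, R4} → V_1 = 46.67+23.78j
Node n2: branches {R2, L1, R4, C2, C3, I2, R10} → V_2 = -8.722-1.786j
Node n3: branches {C1, R3, I1, R5, R6, R8, R10, R11} → V_3 = 128.0-58.33j
Node n4: branches {L1, R7} → V_4 = -8.732-1.733j
Node n5: branches {C2, I1, C3, R8, R9, R11, V1} → V_5 = -9.245+0.4003j
Node n6: branches {R1, V1} → V_6 = -0.2647+0.4003j
Source currents: i(V1)=0.01655-0.02502j

3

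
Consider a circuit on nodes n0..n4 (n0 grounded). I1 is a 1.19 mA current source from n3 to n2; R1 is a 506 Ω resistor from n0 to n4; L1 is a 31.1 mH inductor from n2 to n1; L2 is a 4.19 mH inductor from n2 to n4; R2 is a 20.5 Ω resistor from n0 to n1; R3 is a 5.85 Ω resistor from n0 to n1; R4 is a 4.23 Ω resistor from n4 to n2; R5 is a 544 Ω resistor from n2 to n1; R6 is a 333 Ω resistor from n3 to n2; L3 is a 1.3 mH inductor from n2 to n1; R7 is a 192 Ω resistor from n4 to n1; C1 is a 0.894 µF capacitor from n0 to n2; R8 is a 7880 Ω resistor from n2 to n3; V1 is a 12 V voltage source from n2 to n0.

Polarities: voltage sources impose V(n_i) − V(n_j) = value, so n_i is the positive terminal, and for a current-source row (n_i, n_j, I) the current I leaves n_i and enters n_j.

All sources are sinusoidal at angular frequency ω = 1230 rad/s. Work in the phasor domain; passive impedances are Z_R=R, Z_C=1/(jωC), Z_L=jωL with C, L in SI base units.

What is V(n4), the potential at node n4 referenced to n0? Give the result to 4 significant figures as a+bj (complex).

11.96-0.1078j V

MNA unknowns: 4 node voltages V₁..V_4 plus 1 source current (V1)
I1: z[3]−=0.00119, z[2]+=0.00119
R1: Y=0.001976+0.000j on G[0,4]
L1: Y=0.000-0.02614j on G[2,1]
L2: Y=0.000-0.1940j on G[2,4]
R2: Y=0.04878+0.000j on G[0,1]
R3: Y=0.1709+0.000j on G[0,1]
R4: Y=0.2364+0.000j on G[4,2]
R5: Y=0.001838+0.000j on G[2,1]
R6: Y=0.003003+0.000j on G[3,2]
L3: Y=0.000-0.6254j on G[2,1]
R7: Y=0.005208+0.000j on G[4,1]
C1: Y=0.000+0.001100j on G[0,2]
R8: Y=0.0001269+0.000j on G[2,3]
V1: row V2−V0=12, i_V1 at 2,0
solve → V1=10.74-3.610j, V2=12.00+0.000j, V3=11.62+0.000j, V4=11.96-0.1078j
aux → i_V1=-2.384+0.7802j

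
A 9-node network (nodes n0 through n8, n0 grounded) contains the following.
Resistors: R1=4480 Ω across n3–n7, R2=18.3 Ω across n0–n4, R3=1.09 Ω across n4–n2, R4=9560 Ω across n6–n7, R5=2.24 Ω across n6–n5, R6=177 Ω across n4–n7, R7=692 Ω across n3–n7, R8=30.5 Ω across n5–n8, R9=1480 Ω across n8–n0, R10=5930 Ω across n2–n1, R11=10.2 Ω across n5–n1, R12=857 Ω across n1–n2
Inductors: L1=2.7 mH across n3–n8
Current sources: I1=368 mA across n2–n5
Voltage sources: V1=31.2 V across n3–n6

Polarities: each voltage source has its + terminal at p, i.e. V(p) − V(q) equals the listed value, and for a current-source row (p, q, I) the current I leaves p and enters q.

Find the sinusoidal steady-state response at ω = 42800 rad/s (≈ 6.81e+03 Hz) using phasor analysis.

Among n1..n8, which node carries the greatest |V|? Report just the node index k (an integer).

3

Element admittances at ω=42800 rad/s:
  Y(R1) = 0.0002232+0.000j S between n3,n7
  Y(R2) = 0.05464+0.000j S between n0,n4
  Y(R3) = 0.9174+0.000j S between n4,n2
  Y(R4) = 0.0001046+0.000j S between n6,n7
  Y(R5) = 0.4464+0.000j S between n6,n5
  Y(R6) = 0.005650+0.000j S between n4,n7
  Y(R7) = 0.001445+0.000j S between n3,n7
  Y(R8) = 0.03279+0.000j S between n5,n8
  Y(L1) = 0.000-0.008654j S between n3,n8
  Y(R9) = 0.0006757+0.000j S between n8,n0
  Y(R10) = 0.0001686+0.000j S between n2,n1
  I1: injects 0.368 A into n5 (from n2)
  Y(R11) = 0.09804+0.000j S between n5,n1
  Y(R12) = 0.001167+0.000j S between n1,n2
  V1: constraint V(n3)−V(n6) = 31.2
Assemble and solve the 9×9 MNA system:
  V(n1)=96.02+1.407j  V(n2)=-1.466+0.08195j  V(n3)=128.0+2.009j  V(n4)=-1.207+0.08002j  V(n5)=97.35+1.425j  V(n6)=96.80+2.009j  V(n7)=29.22+0.5407j  V(n8)=97.58-6.471j
  i(V1)=-0.2382+0.2608j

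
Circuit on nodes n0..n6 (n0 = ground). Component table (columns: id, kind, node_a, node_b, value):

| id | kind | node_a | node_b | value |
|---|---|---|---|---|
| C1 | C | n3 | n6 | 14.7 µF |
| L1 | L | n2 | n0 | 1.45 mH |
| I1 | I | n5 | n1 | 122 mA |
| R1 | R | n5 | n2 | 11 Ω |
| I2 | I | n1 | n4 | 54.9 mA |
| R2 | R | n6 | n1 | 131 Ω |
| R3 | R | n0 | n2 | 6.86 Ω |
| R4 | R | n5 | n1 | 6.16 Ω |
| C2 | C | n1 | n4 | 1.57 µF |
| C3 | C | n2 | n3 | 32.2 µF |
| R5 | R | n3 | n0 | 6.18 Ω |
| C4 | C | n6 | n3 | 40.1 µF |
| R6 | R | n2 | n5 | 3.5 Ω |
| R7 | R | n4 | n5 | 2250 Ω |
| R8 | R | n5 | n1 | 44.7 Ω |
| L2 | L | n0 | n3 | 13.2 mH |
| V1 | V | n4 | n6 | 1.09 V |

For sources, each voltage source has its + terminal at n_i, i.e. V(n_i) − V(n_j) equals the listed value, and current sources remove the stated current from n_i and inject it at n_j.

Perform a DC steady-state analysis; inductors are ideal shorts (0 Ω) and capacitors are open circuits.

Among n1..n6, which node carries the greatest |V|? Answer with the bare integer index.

4

MNA unknowns: 6 node voltages V₁..V_6 plus 3 source currents (L1, L2, V1)
C1: Y=0.000 on G[3,6]
L1: row V2−V0=0, i_L1 at 2,0
I1: z[5]−=0.122, z[1]+=0.122
R1: Y=0.09091 on G[5,2]
I2: z[1]−=0.0549, z[4]+=0.0549
R2: Y=0.007634 on G[6,1]
R3: Y=0.1458 on G[0,2]
R4: Y=0.1623 on G[5,1]
C2: Y=0.000 on G[1,4]
C3: Y=0.000 on G[2,3]
R5: Y=0.1618 on G[3,0]
C4: Y=0.000 on G[6,3]
R6: Y=0.2857 on G[2,5]
R7: Y=0.0004444 on G[4,5]
R8: Y=0.02237 on G[5,1]
L2: row V0−V3=0, i_L2 at 0,3
V1: row V4−V6=1.09, i_V1 at 4,6
solve → V1=0.6402, V2=0.000, V3=0.000, V4=8.431, V5=0.000, V6=7.341
aux → i_L1=0.000, i_L2=0.000, i_V1=0.05115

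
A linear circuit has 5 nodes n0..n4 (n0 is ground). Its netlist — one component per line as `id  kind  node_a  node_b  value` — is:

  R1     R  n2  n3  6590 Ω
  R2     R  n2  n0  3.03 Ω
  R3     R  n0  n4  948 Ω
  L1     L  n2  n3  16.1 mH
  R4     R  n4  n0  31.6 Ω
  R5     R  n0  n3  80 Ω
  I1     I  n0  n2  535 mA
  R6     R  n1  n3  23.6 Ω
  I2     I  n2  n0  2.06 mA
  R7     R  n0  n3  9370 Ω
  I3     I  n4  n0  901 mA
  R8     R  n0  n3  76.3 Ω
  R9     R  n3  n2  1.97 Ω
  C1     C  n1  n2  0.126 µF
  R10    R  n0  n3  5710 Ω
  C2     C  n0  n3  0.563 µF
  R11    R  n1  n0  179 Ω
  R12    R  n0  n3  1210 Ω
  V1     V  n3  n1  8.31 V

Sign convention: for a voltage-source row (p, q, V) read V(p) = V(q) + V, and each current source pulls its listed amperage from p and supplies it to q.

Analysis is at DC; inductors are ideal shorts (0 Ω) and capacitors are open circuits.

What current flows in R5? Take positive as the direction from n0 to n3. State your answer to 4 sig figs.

Element admittances at DC:
  Y(R1) = 0.0001517 S between n2,n3
  Y(R2) = 0.3300 S between n2,n0
  Y(R3) = 0.001055 S between n0,n4
  L1: short n2↔n3 (DC inductor)
  Y(R4) = 0.03165 S between n4,n0
  Y(R5) = 0.01250 S between n0,n3
  I1: injects 0.535 A into n2 (from n0)
  Y(R6) = 0.04237 S between n1,n3
  I2: injects 0.00206 A into n0 (from n2)
  Y(R7) = 0.0001067 S between n0,n3
  I3: injects 0.901 A into n0 (from n4)
  Y(R8) = 0.01311 S between n0,n3
  Y(R9) = 0.5076 S between n3,n2
  Y(C1) = 0.000 S between n1,n2
  Y(R10) = 0.0001751 S between n0,n3
  Y(C2) = 0.000 S between n0,n3
  Y(R11) = 0.005587 S between n1,n0
  Y(R12) = 0.0008264 S between n0,n3
  V1: constraint V(n3)−V(n1) = 8.31
Assemble and solve the 6×6 MNA system:
  V(n1)=-6.711  V(n2)=1.599  V(n3)=1.599  V(n4)=-27.55
  i(L1)=0.005224  i(V1)=-0.3896

-0.01999 A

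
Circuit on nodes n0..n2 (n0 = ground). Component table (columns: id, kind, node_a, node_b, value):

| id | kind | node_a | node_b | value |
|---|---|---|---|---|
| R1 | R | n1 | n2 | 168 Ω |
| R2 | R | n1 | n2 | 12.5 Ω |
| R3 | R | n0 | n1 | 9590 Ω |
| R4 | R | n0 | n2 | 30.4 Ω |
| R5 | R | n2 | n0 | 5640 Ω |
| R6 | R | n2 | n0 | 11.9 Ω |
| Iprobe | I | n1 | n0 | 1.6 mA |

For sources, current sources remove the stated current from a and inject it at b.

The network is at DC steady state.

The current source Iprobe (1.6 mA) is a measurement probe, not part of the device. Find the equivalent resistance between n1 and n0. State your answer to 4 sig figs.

Element admittances at DC:
  Y(R1) = 0.005952 S between n1,n2
  Y(R2) = 0.08000 S between n1,n2
  Y(R3) = 0.0001043 S between n0,n1
  Y(R4) = 0.03289 S between n0,n2
  Y(R5) = 0.0001773 S between n2,n0
  Y(R6) = 0.08403 S between n2,n0
  Iprobe: injects 0.0016 A into n0 (from n1)
Assemble and solve the 2×2 MNA system:
  V(n1)=-0.03221  V(n2)=-0.01363

R_eq = 20.13 Ω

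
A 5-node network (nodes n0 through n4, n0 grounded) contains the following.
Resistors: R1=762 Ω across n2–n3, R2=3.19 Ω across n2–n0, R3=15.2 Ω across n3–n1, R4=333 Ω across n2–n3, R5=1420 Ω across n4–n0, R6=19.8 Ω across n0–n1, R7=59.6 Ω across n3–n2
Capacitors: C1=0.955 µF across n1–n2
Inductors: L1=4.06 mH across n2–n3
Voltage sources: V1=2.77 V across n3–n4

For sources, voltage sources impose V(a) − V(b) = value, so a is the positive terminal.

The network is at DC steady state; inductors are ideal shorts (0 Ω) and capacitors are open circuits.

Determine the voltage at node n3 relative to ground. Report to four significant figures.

0.005691 V

Apply KCL at each of the 4 non-ground nodes and solve the resulting linear system.
Node n1: branches {C1, R3, R6} → V_1 = 0.003220
Node n2: branches {R1, R2, C1, R4, L1, R7} → V_2 = 0.005691
Node n3: branches {R1, R3, R4, L1, R7, V1} → V_3 = 0.005691
Node n4: branches {R5, V1} → V_4 = -2.764
Source currents: i(L1)=-0.001784, i(V1)=-0.001947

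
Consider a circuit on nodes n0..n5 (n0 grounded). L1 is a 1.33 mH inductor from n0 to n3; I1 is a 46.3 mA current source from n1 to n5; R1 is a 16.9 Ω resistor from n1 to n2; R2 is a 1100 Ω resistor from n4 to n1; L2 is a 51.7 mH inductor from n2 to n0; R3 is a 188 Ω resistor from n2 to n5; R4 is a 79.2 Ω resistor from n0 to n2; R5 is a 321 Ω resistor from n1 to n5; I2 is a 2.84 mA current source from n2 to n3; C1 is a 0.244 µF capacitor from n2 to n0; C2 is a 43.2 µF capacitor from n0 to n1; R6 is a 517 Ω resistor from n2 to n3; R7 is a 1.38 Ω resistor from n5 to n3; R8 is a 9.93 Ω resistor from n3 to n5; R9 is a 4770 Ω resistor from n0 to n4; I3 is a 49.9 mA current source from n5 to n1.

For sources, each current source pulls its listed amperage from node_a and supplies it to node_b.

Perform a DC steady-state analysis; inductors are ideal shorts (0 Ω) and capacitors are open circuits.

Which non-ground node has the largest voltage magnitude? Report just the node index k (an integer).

Apply KCL at each of the 5 non-ground nodes and solve the resulting linear system.
Node n1: branches {I1, R1, R2, R5, C2, I3} → V_1 = 0.05743
Node n2: branches {R1, L2, R3, R4, I2, C1, R6} → V_2 = 0.000
Node n3: branches {L1, I2, R6, R7, R8} → V_3 = 0.000
Node n4: branches {R2, R9} → V_4 = 0.04667
Node n5: branches {I1, R3, R5, R7, R8, I3} → V_5 = -0.004103
Source currents: i(L1)=0.0005465, i(L2)=0.0005367

1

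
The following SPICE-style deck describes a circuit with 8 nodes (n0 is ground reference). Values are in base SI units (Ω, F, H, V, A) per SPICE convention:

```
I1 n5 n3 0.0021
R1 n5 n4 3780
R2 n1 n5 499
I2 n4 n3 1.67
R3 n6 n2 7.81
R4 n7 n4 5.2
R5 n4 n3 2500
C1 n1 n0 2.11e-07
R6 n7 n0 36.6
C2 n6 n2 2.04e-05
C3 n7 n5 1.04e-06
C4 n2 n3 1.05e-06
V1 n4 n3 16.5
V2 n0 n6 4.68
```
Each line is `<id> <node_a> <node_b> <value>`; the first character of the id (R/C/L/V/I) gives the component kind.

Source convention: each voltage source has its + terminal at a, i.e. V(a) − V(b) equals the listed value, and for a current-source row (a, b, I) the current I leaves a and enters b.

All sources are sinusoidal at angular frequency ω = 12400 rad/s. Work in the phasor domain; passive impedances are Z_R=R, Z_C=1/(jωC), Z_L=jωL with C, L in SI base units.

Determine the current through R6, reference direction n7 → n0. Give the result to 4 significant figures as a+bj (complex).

Apply KCL at each of the 7 non-ground nodes and solve the resulting linear system.
Node n1: branches {R2, C1} → V_1 = 2.555+0.6377j
Node n2: branches {R3, C2, C4} → V_2 = -5.136+0.003549j
Node n3: branches {I1, I2, R5, C4, V1} → V_3 = -13.95+4.553j
Node n4: branches {R1, I2, R4, R5, V1} → V_4 = 2.547+4.553j
Node n5: branches {I1, R1, R2, C3} → V_5 = 1.723+3.974j
Node n6: branches {R3, C2, V2} → V_6 = -4.680+0.000j
Node n7: branches {R4, R6, C3} → V_7 = 2.229+3.957j
Source currents: i(V1)=-1.738-0.1148j, i(V2)=0.05924+0.1148j

0.06091+0.1081j A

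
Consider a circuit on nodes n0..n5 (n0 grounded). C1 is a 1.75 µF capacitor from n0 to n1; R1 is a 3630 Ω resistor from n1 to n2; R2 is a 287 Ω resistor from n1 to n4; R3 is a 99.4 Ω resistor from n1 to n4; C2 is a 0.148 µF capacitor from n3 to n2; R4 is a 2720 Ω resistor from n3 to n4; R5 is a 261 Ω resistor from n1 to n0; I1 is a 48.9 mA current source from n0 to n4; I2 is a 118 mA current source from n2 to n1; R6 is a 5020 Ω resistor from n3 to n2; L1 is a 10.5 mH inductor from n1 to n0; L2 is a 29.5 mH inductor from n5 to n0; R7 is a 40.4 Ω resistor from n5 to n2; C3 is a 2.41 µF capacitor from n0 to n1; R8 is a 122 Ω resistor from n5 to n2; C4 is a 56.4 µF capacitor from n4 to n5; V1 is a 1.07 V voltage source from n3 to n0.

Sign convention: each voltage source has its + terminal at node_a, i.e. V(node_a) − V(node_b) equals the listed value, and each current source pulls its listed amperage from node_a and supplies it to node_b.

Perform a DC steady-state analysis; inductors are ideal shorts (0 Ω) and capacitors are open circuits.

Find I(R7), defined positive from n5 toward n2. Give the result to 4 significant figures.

MNA unknowns: 5 node voltages V₁..V_5 plus 3 source currents (L1, L2, V1)
C1: Y=0.000 on G[0,1]
R1: Y=0.0002755 on G[1,2]
R2: Y=0.003484 on G[1,4]
R3: Y=0.01006 on G[1,4]
C2: Y=0.000 on G[3,2]
R4: Y=0.0003676 on G[3,4]
R5: Y=0.003831 on G[1,0]
I1: z[0]−=0.0489, z[4]+=0.0489
I2: z[2]−=0.118, z[1]+=0.118
R6: Y=0.0001992 on G[3,2]
L1: row V1−V0=0, i_L1 at 1,0
L2: row V5−V0=0, i_L2 at 5,0
R7: Y=0.02475 on G[5,2]
C3: Y=0.000 on G[0,1]
R8: Y=0.008197 on G[5,2]
C4: Y=0.000 on G[4,5]
V1: row V3−V0=1.07, i_V1 at 3,0
solve → V1=0.000, V2=-3.524, V3=1.070, V4=3.543, V5=0.000
aux → i_L1=0.1650, i_L2=-0.1161, i_V1=-5.902e-06

0.08723 A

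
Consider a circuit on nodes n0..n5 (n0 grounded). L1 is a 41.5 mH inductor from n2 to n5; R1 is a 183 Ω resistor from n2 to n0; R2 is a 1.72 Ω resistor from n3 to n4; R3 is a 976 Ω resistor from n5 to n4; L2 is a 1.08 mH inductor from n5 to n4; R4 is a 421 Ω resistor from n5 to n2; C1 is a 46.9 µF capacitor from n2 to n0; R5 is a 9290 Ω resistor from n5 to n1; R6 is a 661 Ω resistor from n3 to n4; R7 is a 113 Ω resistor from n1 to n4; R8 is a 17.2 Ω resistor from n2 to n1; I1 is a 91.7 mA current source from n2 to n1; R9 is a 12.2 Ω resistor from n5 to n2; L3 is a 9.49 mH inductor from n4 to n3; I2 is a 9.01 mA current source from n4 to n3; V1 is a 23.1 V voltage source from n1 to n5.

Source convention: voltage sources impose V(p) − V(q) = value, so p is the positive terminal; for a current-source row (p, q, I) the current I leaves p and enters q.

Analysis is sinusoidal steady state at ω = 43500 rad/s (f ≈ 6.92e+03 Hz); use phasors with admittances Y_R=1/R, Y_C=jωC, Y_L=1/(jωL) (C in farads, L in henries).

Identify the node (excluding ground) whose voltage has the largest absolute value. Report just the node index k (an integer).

Apply KCL at each of the 5 non-ground nodes and solve the resulting linear system.
Node n1: branches {R5, R7, R8, I1, V1} → V_1 = 14.32-0.03414j
Node n2: branches {L1, R1, R4, C1, R8, I1, R9} → V_2 = 0.000+0.000j
Node n3: branches {R2, R6, L3, I2} → V_3 = -5.101+7.869j
Node n4: branches {R2, R3, L2, R6, R7, L3, I2} → V_4 = -5.116+7.869j
Node n5: branches {L1, R3, L2, R4, R5, R9, V1} → V_5 = -8.782-0.03414j
Source currents: i(V1)=-0.9152+0.07192j

1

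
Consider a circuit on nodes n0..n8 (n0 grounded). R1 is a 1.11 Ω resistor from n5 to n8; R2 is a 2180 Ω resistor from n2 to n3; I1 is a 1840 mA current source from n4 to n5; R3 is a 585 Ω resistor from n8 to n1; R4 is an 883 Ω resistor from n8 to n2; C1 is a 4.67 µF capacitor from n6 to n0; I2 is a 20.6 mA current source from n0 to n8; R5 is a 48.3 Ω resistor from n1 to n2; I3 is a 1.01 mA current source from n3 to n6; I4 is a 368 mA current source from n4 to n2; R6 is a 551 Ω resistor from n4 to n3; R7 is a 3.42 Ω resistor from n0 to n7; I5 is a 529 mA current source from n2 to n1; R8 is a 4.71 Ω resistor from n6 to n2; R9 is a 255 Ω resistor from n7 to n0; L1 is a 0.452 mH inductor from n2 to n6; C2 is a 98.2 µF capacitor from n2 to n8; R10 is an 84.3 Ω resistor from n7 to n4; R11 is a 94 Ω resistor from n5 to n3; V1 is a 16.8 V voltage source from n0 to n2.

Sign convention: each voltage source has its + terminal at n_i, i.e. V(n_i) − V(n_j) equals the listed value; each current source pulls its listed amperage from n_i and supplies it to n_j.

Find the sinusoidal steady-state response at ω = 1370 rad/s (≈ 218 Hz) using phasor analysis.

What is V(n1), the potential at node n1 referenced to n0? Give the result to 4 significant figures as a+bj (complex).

MNA unknowns: 8 node voltages V₁..V_8 plus 1 source current (V1)
R1: Y=0.9009+0.000j on G[5,8]
R2: Y=0.0004587+0.000j on G[2,3]
I1: z[4]−=1.84, z[5]+=1.84
R3: Y=0.001709+0.000j on G[8,1]
R4: Y=0.001133+0.000j on G[8,2]
C1: Y=0.000+0.006398j on G[6,0]
I2: z[0]−=0.0206, z[8]+=0.0206
R5: Y=0.02070+0.000j on G[1,2]
I3: z[3]−=0.00101, z[6]+=0.00101
I4: z[4]−=0.368, z[2]+=0.368
R6: Y=0.001815+0.000j on G[4,3]
R7: Y=0.2924+0.000j on G[0,7]
I5: z[2]−=0.529, z[1]+=0.529
R8: Y=0.2123+0.000j on G[6,2]
R9: Y=0.003922+0.000j on G[7,0]
L1: Y=0.000-1.615j on G[2,6]
C2: Y=0.000+0.1345j on G[2,8]
R10: Y=0.01186+0.000j on G[7,4]
R11: Y=0.01064+0.000j on G[5,3]
V1: row V0−V2=16.8, i_V1 at 0,2
solve → V1=6.833-0.9426j, V2=-16.80+0.000j, V3=-36.90-10.36j, V4=-172.1-1.423j, V5=-14.62-12.34j, V6=-16.87+0.009287j, V7=-6.624-0.05476j, V8=-16.39-12.36j
aux → i_V1=-1.983-0.1241j

6.833-0.9426j V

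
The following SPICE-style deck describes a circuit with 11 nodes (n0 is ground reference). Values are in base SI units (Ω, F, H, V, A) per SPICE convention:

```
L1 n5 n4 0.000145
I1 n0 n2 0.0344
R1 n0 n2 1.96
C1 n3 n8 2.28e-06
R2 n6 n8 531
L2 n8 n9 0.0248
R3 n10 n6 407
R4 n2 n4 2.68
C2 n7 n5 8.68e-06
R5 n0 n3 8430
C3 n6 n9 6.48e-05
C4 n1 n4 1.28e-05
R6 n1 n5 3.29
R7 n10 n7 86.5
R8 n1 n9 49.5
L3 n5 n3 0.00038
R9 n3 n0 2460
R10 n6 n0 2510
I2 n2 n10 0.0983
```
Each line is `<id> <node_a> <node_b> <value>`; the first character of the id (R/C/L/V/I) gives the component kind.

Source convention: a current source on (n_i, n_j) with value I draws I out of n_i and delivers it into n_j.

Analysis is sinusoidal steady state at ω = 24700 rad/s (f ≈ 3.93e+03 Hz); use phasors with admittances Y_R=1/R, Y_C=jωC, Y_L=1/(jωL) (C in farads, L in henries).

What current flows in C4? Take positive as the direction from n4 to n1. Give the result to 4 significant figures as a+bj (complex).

-0.02780-0.1039j A

Element admittances at ω=24700 rad/s:
  Y(L1) = 0.000-0.2792j S between n5,n4
  I1: injects 0.0344 A into n2 (from n0)
  Y(R1) = 0.5102+0.000j S between n0,n2
  Y(C1) = 0.000+0.05632j S between n3,n8
  Y(R2) = 0.001883+0.000j S between n6,n8
  Y(L2) = 0.000-0.001632j S between n8,n9
  Y(R3) = 0.002457+0.000j S between n10,n6
  Y(R4) = 0.3731+0.000j S between n2,n4
  Y(C2) = 0.000+0.2144j S between n7,n5
  Y(R5) = 0.0001186+0.000j S between n0,n3
  Y(C3) = 0.000+1.601j S between n6,n9
  Y(C4) = 0.000+0.3162j S between n1,n4
  Y(R6) = 0.3040+0.000j S between n1,n5
  Y(R7) = 0.01156+0.000j S between n10,n7
  Y(R8) = 0.02020+0.000j S between n1,n9
  Y(L3) = 0.000-0.1065j S between n5,n3
  Y(R9) = 0.0004065+0.000j S between n3,n0
  Y(R10) = 0.0003984+0.000j S between n6,n0
  I2: injects 0.0983 A into n10 (from n2)
Assemble and solve the 10×10 MNA system:
  V(n1)=0.6551-0.08851j  V(n2)=0.06562-0.0002391j  V(n3)=0.7155+0.2533j  V(n4)=0.3266-0.0005661j  V(n5)=0.6991+0.2486j  V(n6)=1.371-0.02759j  V(n7)=0.7001-0.1359j  V(n8)=0.6868+0.2378j  V(n9)=1.371-0.01882j  V(n10)=7.830-0.1169j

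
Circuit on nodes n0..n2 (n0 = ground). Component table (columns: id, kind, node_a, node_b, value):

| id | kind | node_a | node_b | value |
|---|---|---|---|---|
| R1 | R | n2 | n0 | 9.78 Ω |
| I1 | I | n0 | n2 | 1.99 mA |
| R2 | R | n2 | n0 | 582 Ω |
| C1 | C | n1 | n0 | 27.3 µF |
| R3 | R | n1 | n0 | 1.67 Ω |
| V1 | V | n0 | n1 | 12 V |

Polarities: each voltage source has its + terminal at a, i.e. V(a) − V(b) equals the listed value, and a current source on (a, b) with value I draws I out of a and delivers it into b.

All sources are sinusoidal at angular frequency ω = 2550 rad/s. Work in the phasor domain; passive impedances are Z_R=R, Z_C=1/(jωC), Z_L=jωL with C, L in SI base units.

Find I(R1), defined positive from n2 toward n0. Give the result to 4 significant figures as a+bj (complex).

0.001957+0.000j A

Element admittances at ω=2550 rad/s:
  Y(R1) = 0.1022+0.000j S between n2,n0
  I1: injects 0.00199 A into n2 (from n0)
  Y(R2) = 0.001718+0.000j S between n2,n0
  Y(C1) = 0.000+0.06961j S between n1,n0
  Y(R3) = 0.5988+0.000j S between n1,n0
  V1: constraint V(n0)−V(n1) = 12
Assemble and solve the 3×3 MNA system:
  V(n1)=-12.00+0.000j  V(n2)=0.01914+0.000j
  i(V1)=-7.186-0.8354j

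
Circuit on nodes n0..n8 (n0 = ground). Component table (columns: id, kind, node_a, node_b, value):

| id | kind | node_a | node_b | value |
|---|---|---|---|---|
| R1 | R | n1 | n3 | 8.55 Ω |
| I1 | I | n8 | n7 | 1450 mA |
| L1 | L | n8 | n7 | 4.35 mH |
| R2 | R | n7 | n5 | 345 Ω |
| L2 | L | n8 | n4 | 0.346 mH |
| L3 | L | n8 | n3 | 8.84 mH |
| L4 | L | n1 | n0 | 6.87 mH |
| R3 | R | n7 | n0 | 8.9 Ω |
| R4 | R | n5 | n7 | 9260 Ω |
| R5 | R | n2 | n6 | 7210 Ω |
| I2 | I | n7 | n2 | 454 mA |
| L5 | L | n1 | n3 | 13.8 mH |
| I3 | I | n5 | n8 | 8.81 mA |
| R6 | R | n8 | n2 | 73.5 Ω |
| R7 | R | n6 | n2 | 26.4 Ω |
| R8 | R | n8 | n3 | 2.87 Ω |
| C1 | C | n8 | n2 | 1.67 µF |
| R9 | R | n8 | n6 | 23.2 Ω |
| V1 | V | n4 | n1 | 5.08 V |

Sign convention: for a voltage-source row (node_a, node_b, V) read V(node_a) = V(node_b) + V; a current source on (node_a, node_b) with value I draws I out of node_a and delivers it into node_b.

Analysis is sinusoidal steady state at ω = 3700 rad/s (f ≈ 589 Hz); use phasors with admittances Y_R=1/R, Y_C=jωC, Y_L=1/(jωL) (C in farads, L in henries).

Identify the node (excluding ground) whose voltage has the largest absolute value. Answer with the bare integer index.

2

Apply KCL at each of the 8 non-ground nodes and solve the resulting linear system.
Node n1: branches {R1, L4, L5, V1} → V_1 = -0.9641-9.325j
Node n2: branches {R5, I2, R6, R7, C1} → V_2 = 16.87-12.70j
Node n3: branches {R1, L3, L5, R8} → V_3 = 2.666-9.998j
Node n4: branches {L2, V1} → V_4 = 4.116-9.325j
Node n5: branches {R2, R4, I3} → V_5 = 0.3348-0.3376j
Node n6: branches {R5, R7, R9} → V_6 = 9.966-11.43j
Node n7: branches {I1, L1, R2, R3, R4, I2} → V_7 = 3.265-0.3376j
Node n8: branches {I1, L1, L2, L3, I3, R6, R8, C1, R9} → V_8 = 3.876-10.32j
Source currents: i(V1)=-0.7783+0.1877j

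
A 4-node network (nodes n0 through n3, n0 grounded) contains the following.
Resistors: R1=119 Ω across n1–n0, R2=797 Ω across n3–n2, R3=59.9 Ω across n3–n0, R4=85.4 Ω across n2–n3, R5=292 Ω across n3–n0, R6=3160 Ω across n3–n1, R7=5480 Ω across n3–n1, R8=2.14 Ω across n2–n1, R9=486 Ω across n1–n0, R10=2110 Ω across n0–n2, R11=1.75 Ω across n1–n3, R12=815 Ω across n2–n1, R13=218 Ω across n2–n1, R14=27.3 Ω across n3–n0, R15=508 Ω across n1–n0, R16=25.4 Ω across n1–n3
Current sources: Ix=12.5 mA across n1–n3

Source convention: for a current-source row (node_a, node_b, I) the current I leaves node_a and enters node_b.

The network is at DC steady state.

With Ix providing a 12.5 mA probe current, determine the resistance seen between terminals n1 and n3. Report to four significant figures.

R_eq = 1.576 Ω

MNA unknowns: 3 node voltages V₁..V_3
R1: Y=0.008403 on G[1,0]
R2: Y=0.001255 on G[3,2]
R3: Y=0.01669 on G[3,0]
R4: Y=0.01171 on G[2,3]
R5: Y=0.003425 on G[3,0]
R6: Y=0.0003165 on G[3,1]
R7: Y=0.0001825 on G[3,1]
R8: Y=0.4673 on G[2,1]
R9: Y=0.002058 on G[1,0]
R10: Y=0.0004739 on G[0,2]
R11: Y=0.5714 on G[1,3]
R12: Y=0.001227 on G[2,1]
R13: Y=0.004587 on G[2,1]
R14: Y=0.03663 on G[3,0]
R15: Y=0.001969 on G[1,0]
R16: Y=0.03937 on G[1,3]
Ix: z[1]−=0.0125, z[3]+=0.0125
solve → V1=-0.01606, V2=-0.01552, V3=0.003646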